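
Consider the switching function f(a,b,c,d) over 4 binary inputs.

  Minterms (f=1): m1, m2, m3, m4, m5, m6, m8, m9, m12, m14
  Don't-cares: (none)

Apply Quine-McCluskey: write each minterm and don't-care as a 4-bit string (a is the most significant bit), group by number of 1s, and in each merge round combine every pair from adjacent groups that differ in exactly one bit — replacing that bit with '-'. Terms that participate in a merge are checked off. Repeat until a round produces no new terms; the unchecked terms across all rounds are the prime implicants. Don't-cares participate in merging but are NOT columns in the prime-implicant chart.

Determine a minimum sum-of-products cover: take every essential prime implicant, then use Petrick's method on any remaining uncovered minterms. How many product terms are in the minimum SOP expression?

Round 0: 0001✓ 0010✓ 0011✓ 0100✓ 0101✓ 0110✓ 1000✓ 1001✓ 1100✓ 1110✓
Round 1: -001 -100✓ -110✓ 0-01 0-10 00-1 001- 01-0✓ 010- 1-00 100- 11-0✓
Round 2: -1-0
PIs = {-001, -1-0, 0-01, 0-10, 00-1, 001-, 010-, 1-00, 100-}
Coverage chart:
  m1: -001,0-01,00-1
  m2: 0-10,001-
  m3: 00-1,001-
  m4: -1-0,010-
  m5: 0-01,010-
  m6: -1-0,0-10
  m8: 1-00,100-
  m9: -001,100-
  m12: -1-0,1-00
  m14: -1-0 ←essential
Essential: -1-0
Petrick residual → 0-01, 001-, 100-
Min cover (4 terms): bd' + a'c'd + a'b'c + ab'c'

4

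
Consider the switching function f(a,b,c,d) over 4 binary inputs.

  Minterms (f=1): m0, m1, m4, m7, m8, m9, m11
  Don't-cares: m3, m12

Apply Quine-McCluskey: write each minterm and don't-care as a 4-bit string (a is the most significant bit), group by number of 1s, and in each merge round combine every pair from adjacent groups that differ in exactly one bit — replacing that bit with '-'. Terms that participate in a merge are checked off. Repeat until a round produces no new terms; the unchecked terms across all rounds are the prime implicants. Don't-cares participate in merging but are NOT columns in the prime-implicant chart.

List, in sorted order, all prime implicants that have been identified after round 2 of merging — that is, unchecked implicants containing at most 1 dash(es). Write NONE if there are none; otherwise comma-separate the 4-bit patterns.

[col 0] 0000*, 0001*, 0011*, 0100*, 0111*, 1000*, 1001*, 1011*, 1100*
[col 1] -000*, -001*, -011*, -100*, 0-00*, 0-11, 00-1*, 000-*, 1-00*, 10-1*, 100-*
[col 2] --00, -0-1, -00-
Prime implicants: --00, -0-1, -00-, 0-11

0-11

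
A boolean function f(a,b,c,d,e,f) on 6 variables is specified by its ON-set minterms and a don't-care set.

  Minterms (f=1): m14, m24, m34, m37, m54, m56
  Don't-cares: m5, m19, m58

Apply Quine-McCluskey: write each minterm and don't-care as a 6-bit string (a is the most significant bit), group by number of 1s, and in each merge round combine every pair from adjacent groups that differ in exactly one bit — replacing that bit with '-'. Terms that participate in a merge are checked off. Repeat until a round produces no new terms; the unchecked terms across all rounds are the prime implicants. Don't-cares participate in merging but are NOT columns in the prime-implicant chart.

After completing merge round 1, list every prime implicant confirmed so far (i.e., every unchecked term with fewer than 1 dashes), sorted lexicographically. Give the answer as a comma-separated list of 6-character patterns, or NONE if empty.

001110, 010011, 100010, 110110

[col 0] 000101*, 001110, 010011, 011000*, 100010, 100101*, 110110, 111000*, 111010*
[col 1] -00101, -11000, 1110-0
Prime implicants: -00101, -11000, 001110, 010011, 100010, 110110, 1110-0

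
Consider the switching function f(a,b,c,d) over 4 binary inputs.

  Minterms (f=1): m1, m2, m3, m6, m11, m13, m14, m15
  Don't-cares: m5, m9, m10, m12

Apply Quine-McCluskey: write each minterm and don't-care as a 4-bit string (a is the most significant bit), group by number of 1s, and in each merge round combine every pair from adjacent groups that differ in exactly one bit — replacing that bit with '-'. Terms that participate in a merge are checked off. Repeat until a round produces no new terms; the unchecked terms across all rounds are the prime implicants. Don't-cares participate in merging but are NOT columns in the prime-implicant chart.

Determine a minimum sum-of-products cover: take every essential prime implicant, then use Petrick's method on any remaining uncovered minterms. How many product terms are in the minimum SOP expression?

[col 0] 0001*, 0010*, 0011*, 0101*, 0110*, 1001*, 1010*, 1011*, 1100*, 1101*, 1110*, 1111*
[col 1] -001*, -010*, -011*, -101*, -110*, 0-01*, 0-10*, 00-1*, 001-*, 1-01*, 1-10*, 1-11*, 10-1*, 101-*, 11-0*, 11-1*, 110-*, 111-*
[col 2] --01, --10, -0-1, -01-, 1--1, 1-1-, 11--
Prime implicants: --01, --10, -0-1, -01-, 1--1, 1-1-, 11--
PI chart (minterm → PIs covering it):
  1 | --01,-0-1
  2 | --10,-01-
  3 | -0-1,-01-
  6 | --10  (sole → essential)
  11 | -0-1,-01-,1--1,1-1-
  13 | --01,1--1,11--
  14 | --10,1-1-,11--
  15 | 1--1,1-1-,11--
Essential prime implicants: --10
Petrick residual → -0-1, 1--1
Minimum SOP uses 3 PIs: cd' + b'd + ad

3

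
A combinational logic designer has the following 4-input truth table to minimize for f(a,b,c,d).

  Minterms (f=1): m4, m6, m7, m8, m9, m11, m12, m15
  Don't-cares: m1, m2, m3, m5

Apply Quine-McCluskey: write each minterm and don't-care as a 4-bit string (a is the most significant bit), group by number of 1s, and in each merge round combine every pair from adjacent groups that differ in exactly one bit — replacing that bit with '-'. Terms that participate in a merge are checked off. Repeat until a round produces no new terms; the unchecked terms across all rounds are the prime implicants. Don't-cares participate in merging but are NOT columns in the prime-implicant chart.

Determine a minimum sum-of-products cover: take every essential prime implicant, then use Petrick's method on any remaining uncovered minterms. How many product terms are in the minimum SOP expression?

Round 0: 0001✓ 0010✓ 0011✓ 0100✓ 0101✓ 0110✓ 0111✓ 1000✓ 1001✓ 1011✓ 1100✓ 1111✓
Round 1: -001✓ -011✓ -100 -111✓ 0-01✓ 0-10✓ 0-11✓ 00-1✓ 001-✓ 01-0✓ 01-1✓ 010-✓ 011-✓ 1-00 1-11✓ 10-1✓ 100-
Round 2: --11 -0-1 0--1 0-1- 01--
PIs = {--11, -0-1, -100, 0--1, 0-1-, 01--, 1-00, 100-}
Coverage chart:
  m4: -100,01--
  m6: 0-1-,01--
  m7: --11,0--1,0-1-,01--
  m8: 1-00,100-
  m9: -0-1,100-
  m11: --11,-0-1
  m12: -100,1-00
  m15: --11 ←essential
Essential: --11
Petrick residual → -0-1, 01--, 1-00
Min cover (4 terms): cd + b'd + a'b + ac'd'

4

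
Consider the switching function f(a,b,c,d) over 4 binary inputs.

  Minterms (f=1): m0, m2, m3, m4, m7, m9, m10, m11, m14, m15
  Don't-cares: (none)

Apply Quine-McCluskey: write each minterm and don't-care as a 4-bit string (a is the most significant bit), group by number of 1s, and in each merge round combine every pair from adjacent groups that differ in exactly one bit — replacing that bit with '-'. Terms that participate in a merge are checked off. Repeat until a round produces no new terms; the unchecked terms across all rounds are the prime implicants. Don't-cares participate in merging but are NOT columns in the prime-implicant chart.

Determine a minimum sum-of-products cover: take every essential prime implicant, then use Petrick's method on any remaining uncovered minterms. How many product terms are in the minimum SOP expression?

[col 0] 0000*, 0010*, 0011*, 0100*, 0111*, 1001*, 1010*, 1011*, 1110*, 1111*
[col 1] -010*, -011*, -111*, 0-00, 0-11*, 00-0, 001-*, 1-10*, 1-11*, 10-1, 101-*, 111-*
[col 2] --11, -01-, 1-1-
Prime implicants: --11, -01-, 0-00, 00-0, 1-1-, 10-1
PI chart (minterm → PIs covering it):
  0 | 0-00,00-0
  2 | -01-,00-0
  3 | --11,-01-
  4 | 0-00  (sole → essential)
  7 | --11  (sole → essential)
  9 | 10-1  (sole → essential)
  10 | -01-,1-1-
  11 | --11,-01-,1-1-,10-1
  14 | 1-1-  (sole → essential)
  15 | --11,1-1-
Essential prime implicants: --11, 0-00, 1-1-, 10-1
Petrick residual → -01-
Minimum SOP uses 5 PIs: cd + b'c + a'c'd' + ac + ab'd

5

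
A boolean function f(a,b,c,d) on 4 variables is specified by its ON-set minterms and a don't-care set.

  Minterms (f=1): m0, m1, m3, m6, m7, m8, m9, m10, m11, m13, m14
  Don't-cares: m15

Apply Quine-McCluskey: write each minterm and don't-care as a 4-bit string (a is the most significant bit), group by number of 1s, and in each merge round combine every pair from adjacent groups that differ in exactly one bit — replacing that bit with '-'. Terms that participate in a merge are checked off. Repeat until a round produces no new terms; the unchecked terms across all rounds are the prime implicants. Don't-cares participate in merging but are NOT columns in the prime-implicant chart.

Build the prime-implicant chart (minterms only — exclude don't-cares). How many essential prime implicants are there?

[col 0] 0000*, 0001*, 0011*, 0110*, 0111*, 1000*, 1001*, 1010*, 1011*, 1101*, 1110*, 1111*
[col 1] -000*, -001*, -011*, -110*, -111*, 0-11*, 00-1*, 000-*, 011-*, 1-01*, 1-10*, 1-11*, 10-0*, 10-1*, 100-*, 101-*, 11-1*, 111-*
[col 2] --11, -0-1, -00-, -11-, 1--1, 1-1-, 10--
Prime implicants: --11, -0-1, -00-, -11-, 1--1, 1-1-, 10--
PI chart (minterm → PIs covering it):
  0 | -00-  (sole → essential)
  1 | -0-1,-00-
  3 | --11,-0-1
  6 | -11-  (sole → essential)
  7 | --11,-11-
  8 | -00-,10--
  9 | -0-1,-00-,1--1,10--
  10 | 1-1-,10--
  11 | --11,-0-1,1--1,1-1-,10--
  13 | 1--1  (sole → essential)
  14 | -11-,1-1-
Essential prime implicants: -00-, -11-, 1--1

3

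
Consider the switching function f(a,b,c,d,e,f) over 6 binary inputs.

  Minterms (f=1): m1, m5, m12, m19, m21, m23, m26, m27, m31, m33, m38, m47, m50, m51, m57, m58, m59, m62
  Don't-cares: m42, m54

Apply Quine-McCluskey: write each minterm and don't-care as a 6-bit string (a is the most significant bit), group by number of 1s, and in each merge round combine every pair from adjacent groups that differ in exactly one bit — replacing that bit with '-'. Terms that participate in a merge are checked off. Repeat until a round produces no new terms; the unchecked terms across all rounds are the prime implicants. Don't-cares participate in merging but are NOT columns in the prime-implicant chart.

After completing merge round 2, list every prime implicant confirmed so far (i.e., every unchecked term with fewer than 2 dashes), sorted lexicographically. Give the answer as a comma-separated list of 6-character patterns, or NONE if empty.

-00001, 0-0101, 000-01, 001100, 0101-1, 1-0110, 1-1010, 101111, 1110-1

size-2^0 implicants → 000001(✓)  000101(✓)  001100  010011(✓)  010101(✓)  010111(✓)  011010(✓)  011011(✓)  011111(✓)  100001(✓)  100110(✓)  101010(✓)  101111  110010(✓)  110011(✓)  110110(✓)  111001(✓)  111010(✓)  111011(✓)  111110(✓)
size-2^1 implicants → -00001  -10011(✓)  -11010(✓)  -11011(✓)  0-0101  000-01  01-011(✓)  01-111(✓)  010-11(✓)  0101-1  011-11(✓)  01101-(✓)  1-0110  1-1010  11-010(✓)  11-011(✓)  11-110(✓)  110-10(✓)  11001-(✓)  111-10(✓)  1110-1  11101-(✓)
size-2^2 implicants → -1-011  -1101-  01--11  11--10  11-01-
Unchecked terms (primes): -00001, -1-011, -1101-, 0-0101, 000-01, 001100, 01--11, 0101-1, 1-0110, 1-1010, 101111, 11--10, 11-01-, 1110-1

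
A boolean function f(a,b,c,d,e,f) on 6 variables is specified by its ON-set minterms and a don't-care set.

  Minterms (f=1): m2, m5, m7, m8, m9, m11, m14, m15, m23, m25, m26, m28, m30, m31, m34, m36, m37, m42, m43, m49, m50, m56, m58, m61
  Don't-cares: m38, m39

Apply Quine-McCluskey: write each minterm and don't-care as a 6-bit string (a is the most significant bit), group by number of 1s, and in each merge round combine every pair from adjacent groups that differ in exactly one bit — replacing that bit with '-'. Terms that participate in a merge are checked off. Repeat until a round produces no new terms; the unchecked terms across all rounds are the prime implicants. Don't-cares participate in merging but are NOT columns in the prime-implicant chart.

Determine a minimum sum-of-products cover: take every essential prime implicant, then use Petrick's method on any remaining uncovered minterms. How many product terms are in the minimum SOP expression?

[col 0] 000010*, 000101*, 000111*, 001000*, 001001*, 001011*, 001110*, 001111*, 010111*, 011001*, 011010*, 011100*, 011110*, 011111*, 100010*, 100100*, 100101*, 100110*, 100111*, 101010*, 101011*, 110001, 110010*, 111000*, 111010*, 111101
[col 1] -00010, -00101*, -00111*, -01011, -11010, 0-0111*, 0-1001, 0-1110*, 0-1111*, 00-111*, 0001-1*, 001-11, 0010-1, 00100-, 00111-*, 01-111*, 011-10, 0111-0, 01111-*, 1-0010*, 1-1010*, 10-010*, 100-10, 1001-0*, 1001-1*, 10010-*, 10011-*, 10101-, 11-010*, 1110-0
[col 2] -001-1, 0--111, 0-111-, 1--010, 1001--
Prime implicants: -00010, -001-1, -01011, -11010, 0--111, 0-1001, 0-111-, 001-11, 0010-1, 00100-, 011-10, 0111-0, 1--010, 100-10, 1001--, 10101-, 110001, 1110-0, 111101
PI chart (minterm → PIs covering it):
  2 | -00010  (sole → essential)
  5 | -001-1  (sole → essential)
  7 | -001-1,0--111
  8 | 00100-  (sole → essential)
  9 | 0-1001,0010-1,00100-
  11 | -01011,001-11,0010-1
  14 | 0-111-  (sole → essential)
  15 | 0--111,0-111-,001-11
  23 | 0--111  (sole → essential)
  25 | 0-1001  (sole → essential)
  26 | -11010,011-10
  28 | 0111-0  (sole → essential)
  30 | 0-111-,011-10,0111-0
  31 | 0--111,0-111-
  34 | -00010,1--010,100-10
  36 | 1001--  (sole → essential)
  37 | -001-1,1001--
  42 | 1--010,10101-
  43 | -01011,10101-
  49 | 110001  (sole → essential)
  50 | 1--010  (sole → essential)
  56 | 1110-0  (sole → essential)
  58 | -11010,1--010,1110-0
  61 | 111101  (sole → essential)
Essential prime implicants: -00010, -001-1, 0--111, 0-1001, 0-111-, 00100-, 0111-0, 1--010, 1001--, 110001, 1110-0, 111101
Petrick residual → -01011, -11010
Minimum SOP uses 14 PIs: b'c'd'ef' + b'c'df + b'cd'ef + bcd'ef' + a'def + a'cd'e'f + a'cde + a'b'cd'e' + a'bcdf' + ad'ef' + ab'c'd + abc'd'e'f + abcd'f' + abcde'f

14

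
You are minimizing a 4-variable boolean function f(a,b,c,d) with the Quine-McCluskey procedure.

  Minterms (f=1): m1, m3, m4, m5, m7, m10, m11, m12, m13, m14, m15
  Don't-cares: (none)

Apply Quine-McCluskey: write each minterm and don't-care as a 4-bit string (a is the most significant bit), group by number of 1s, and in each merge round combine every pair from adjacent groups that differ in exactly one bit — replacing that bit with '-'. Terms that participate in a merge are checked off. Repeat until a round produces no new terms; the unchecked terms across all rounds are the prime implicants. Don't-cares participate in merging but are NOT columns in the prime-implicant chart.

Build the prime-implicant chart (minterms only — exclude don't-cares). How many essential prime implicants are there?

Round 0: 0001✓ 0011✓ 0100✓ 0101✓ 0111✓ 1010✓ 1011✓ 1100✓ 1101✓ 1110✓ 1111✓
Round 1: -011✓ -100✓ -101✓ -111✓ 0-01✓ 0-11✓ 00-1✓ 01-1✓ 010-✓ 1-10✓ 1-11✓ 101-✓ 11-0✓ 11-1✓ 110-✓ 111-✓
Round 2: --11 -1-1 -10- 0--1 1-1- 11--
PIs = {--11, -1-1, -10-, 0--1, 1-1-, 11--}
Coverage chart:
  m1: 0--1 ←essential
  m3: --11,0--1
  m4: -10- ←essential
  m5: -1-1,-10-,0--1
  m7: --11,-1-1,0--1
  m10: 1-1- ←essential
  m11: --11,1-1-
  m12: -10-,11--
  m13: -1-1,-10-,11--
  m14: 1-1-,11--
  m15: --11,-1-1,1-1-,11--
Essential: -10-, 0--1, 1-1-

3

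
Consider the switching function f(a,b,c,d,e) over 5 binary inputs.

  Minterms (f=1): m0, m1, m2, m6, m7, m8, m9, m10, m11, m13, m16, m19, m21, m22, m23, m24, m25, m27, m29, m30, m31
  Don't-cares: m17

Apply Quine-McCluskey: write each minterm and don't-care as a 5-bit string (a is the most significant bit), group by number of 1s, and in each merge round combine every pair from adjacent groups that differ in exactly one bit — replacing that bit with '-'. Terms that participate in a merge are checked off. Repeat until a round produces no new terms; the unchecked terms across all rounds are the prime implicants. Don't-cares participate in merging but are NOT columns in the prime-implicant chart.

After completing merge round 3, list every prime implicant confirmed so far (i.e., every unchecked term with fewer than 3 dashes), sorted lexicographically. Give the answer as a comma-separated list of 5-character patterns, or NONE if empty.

-011-, -1-01, -10-1, 0-0-0, 00-10, 010--, 1-11-

size-2^0 implicants → 00000(✓)  00001(✓)  00010(✓)  00110(✓)  00111(✓)  01000(✓)  01001(✓)  01010(✓)  01011(✓)  01101(✓)  10000(✓)  10001(✓)  10011(✓)  10101(✓)  10110(✓)  10111(✓)  11000(✓)  11001(✓)  11011(✓)  11101(✓)  11110(✓)  11111(✓)
size-2^1 implicants → -0000(✓)  -0001(✓)  -0110(✓)  -0111(✓)  -1000(✓)  -1001(✓)  -1011(✓)  -1101(✓)  0-000(✓)  0-001(✓)  0-010(✓)  00-10  000-0(✓)  0000-(✓)  0011-(✓)  01-01(✓)  010-0(✓)  010-1(✓)  0100-(✓)  0101-(✓)  1-000(✓)  1-001(✓)  1-011(✓)  1-101(✓)  1-110(✓)  1-111(✓)  10-01(✓)  10-11(✓)  100-1(✓)  1000-(✓)  101-1(✓)  1011-(✓)  11-01(✓)  11-11(✓)  110-1(✓)  1100-(✓)  111-1(✓)  1111-(✓)
size-2^2 implicants → --000(✓)  --001(✓)  -000-(✓)  -011-  -1-01  -10-1  -100-(✓)  0-0-0  0-00-(✓)  010--  1--01(✓)  1--11(✓)  1-0-1(✓)  1-00-(✓)  1-1-1(✓)  1-11-  10--1(✓)  11--1(✓)
size-2^3 implicants → --00-  1---1
Unchecked terms (primes): --00-, -011-, -1-01, -10-1, 0-0-0, 00-10, 010--, 1---1, 1-11-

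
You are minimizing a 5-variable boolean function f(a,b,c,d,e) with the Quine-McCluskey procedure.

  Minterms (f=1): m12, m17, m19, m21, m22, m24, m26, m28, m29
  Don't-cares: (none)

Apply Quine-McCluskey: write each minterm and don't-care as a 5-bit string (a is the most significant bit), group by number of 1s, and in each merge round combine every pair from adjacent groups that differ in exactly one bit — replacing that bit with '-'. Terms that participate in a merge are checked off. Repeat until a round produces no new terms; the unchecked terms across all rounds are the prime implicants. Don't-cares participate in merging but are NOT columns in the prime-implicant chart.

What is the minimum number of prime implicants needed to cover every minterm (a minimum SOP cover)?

5

Round 0: 01100✓ 10001✓ 10011✓ 10101✓ 10110 11000✓ 11010✓ 11100✓ 11101✓
Round 1: -1100 1-101 10-01 100-1 11-00 110-0 1110-
PIs = {-1100, 1-101, 10-01, 100-1, 10110, 11-00, 110-0, 1110-}
Coverage chart:
  m12: -1100 ←essential
  m17: 10-01,100-1
  m19: 100-1 ←essential
  m21: 1-101,10-01
  m22: 10110 ←essential
  m24: 11-00,110-0
  m26: 110-0 ←essential
  m28: -1100,11-00,1110-
  m29: 1-101,1110-
Essential: -1100, 100-1, 10110, 110-0
Petrick residual → 1-101
Min cover (5 terms): bcd'e' + acd'e + ab'c'e + ab'cde' + abc'e'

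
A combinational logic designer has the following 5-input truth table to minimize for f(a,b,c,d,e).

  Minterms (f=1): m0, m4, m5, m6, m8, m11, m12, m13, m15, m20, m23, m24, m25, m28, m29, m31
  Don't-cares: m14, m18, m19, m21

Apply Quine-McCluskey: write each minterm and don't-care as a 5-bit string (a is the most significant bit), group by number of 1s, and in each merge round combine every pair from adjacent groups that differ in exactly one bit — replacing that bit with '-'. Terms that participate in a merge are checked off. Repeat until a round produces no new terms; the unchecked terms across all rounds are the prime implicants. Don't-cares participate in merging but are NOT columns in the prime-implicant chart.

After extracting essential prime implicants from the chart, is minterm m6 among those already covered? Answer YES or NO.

size-2^0 implicants → 00000(✓)  00100(✓)  00101(✓)  00110(✓)  01000(✓)  01011(✓)  01100(✓)  01101(✓)  01110(✓)  01111(✓)  10010(✓)  10011(✓)  10100(✓)  10101(✓)  10111(✓)  11000(✓)  11001(✓)  11100(✓)  11101(✓)  11111(✓)
size-2^1 implicants → -0100(✓)  -0101(✓)  -1000(✓)  -1100(✓)  -1101(✓)  -1111(✓)  0-000(✓)  0-100(✓)  0-101(✓)  0-110(✓)  00-00(✓)  001-0(✓)  0010-(✓)  01-00(✓)  01-11  011-0(✓)  011-1(✓)  0110-(✓)  0111-(✓)  1-100(✓)  1-101(✓)  1-111(✓)  10-11  1001-  101-1(✓)  1010-(✓)  11-00(✓)  11-01(✓)  1100-(✓)  111-1(✓)  1110-(✓)
size-2^2 implicants → --100(✓)  --101(✓)  -010-(✓)  -1-00  -11-1  -110-(✓)  0--00  0-1-0  0-10-(✓)  011--  1-1-1  1-10-(✓)  11-0-
size-2^3 implicants → --10-
Unchecked terms (primes): --10-, -1-00, -11-1, 0--00, 0-1-0, 01-11, 011--, 1-1-1, 10-11, 1001-, 11-0-
Minterm coverage:
  m0 ⊆ 0--00 [E]
  m4 ⊆ --10-,0--00,0-1-0
  m5 ⊆ --10- [E]
  m6 ⊆ 0-1-0 [E]
  m8 ⊆ -1-00,0--00
  m11 ⊆ 01-11 [E]
  m12 ⊆ --10-,-1-00,0--00,0-1-0,011--
  m13 ⊆ --10-,-11-1,011--
  m15 ⊆ -11-1,01-11,011--
  m20 ⊆ --10- [E]
  m23 ⊆ 1-1-1,10-11
  m24 ⊆ -1-00,11-0-
  m25 ⊆ 11-0- [E]
  m28 ⊆ --10-,-1-00,11-0-
  m29 ⊆ --10-,-11-1,1-1-1,11-0-
  m31 ⊆ -11-1,1-1-1
E = {--10-, 0--00, 0-1-0, 01-11, 11-0-}

YES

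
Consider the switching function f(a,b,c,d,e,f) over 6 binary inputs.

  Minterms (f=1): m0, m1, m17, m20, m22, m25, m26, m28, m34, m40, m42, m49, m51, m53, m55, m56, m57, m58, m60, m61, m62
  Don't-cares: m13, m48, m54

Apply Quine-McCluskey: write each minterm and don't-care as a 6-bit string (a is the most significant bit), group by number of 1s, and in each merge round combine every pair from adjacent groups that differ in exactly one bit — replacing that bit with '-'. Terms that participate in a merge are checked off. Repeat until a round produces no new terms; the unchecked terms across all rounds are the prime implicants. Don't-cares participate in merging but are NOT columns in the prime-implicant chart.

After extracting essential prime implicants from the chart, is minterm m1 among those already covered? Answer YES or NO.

size-2^0 implicants → 000000(✓)  000001(✓)  001101  010001(✓)  010100(✓)  010110(✓)  011001(✓)  011010(✓)  011100(✓)  100010(✓)  101000(✓)  101010(✓)  110000(✓)  110001(✓)  110011(✓)  110101(✓)  110110(✓)  110111(✓)  111000(✓)  111001(✓)  111010(✓)  111100(✓)  111101(✓)  111110(✓)
size-2^1 implicants → -10001(✓)  -10110  -11001(✓)  -11010  -11100  0-0001  00000-  01-001(✓)  01-100  0101-0  1-1000(✓)  1-1010(✓)  10-010  1010-0(✓)  11-000(✓)  11-001(✓)  11-101(✓)  11-110  110-01(✓)  110-11(✓)  1100-1(✓)  11000-(✓)  1101-1(✓)  11011-  111-00(✓)  111-01(✓)  111-10(✓)  1110-0(✓)  11100-(✓)  1111-0(✓)  11110-(✓)
size-2^2 implicants → -1-001  1-10-0  11--01  11-00-  110--1  111--0  111-0-
Unchecked terms (primes): -1-001, -10110, -11010, -11100, 0-0001, 00000-, 001101, 01-100, 0101-0, 1-10-0, 10-010, 11--01, 11-00-, 11-110, 110--1, 11011-, 111--0, 111-0-
Minterm coverage:
  m0 ⊆ 00000- [E]
  m1 ⊆ 0-0001,00000-
  m17 ⊆ -1-001,0-0001
  m20 ⊆ 01-100,0101-0
  m22 ⊆ -10110,0101-0
  m25 ⊆ -1-001 [E]
  m26 ⊆ -11010 [E]
  m28 ⊆ -11100,01-100
  m34 ⊆ 10-010 [E]
  m40 ⊆ 1-10-0 [E]
  m42 ⊆ 1-10-0,10-010
  m49 ⊆ -1-001,11--01,11-00-,110--1
  m51 ⊆ 110--1 [E]
  m53 ⊆ 11--01,110--1
  m55 ⊆ 110--1,11011-
  m56 ⊆ 1-10-0,11-00-,111--0,111-0-
  m57 ⊆ -1-001,11--01,11-00-,111-0-
  m58 ⊆ -11010,1-10-0,111--0
  m60 ⊆ -11100,111--0,111-0-
  m61 ⊆ 11--01,111-0-
  m62 ⊆ 11-110,111--0
E = {-1-001, -11010, 00000-, 1-10-0, 10-010, 110--1}

YES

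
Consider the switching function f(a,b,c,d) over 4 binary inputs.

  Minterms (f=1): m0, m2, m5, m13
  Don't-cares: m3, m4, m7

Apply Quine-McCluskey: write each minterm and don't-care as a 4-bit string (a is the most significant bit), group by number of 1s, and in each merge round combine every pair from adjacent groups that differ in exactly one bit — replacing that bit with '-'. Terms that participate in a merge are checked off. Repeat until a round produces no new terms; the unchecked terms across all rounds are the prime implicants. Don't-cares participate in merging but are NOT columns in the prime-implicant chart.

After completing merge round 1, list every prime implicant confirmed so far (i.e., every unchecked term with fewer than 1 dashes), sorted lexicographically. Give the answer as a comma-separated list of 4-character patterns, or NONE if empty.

size-2^0 implicants → 0000(✓)  0010(✓)  0011(✓)  0100(✓)  0101(✓)  0111(✓)  1101(✓)
size-2^1 implicants → -101  0-00  0-11  00-0  001-  01-1  010-
Unchecked terms (primes): -101, 0-00, 0-11, 00-0, 001-, 01-1, 010-

NONE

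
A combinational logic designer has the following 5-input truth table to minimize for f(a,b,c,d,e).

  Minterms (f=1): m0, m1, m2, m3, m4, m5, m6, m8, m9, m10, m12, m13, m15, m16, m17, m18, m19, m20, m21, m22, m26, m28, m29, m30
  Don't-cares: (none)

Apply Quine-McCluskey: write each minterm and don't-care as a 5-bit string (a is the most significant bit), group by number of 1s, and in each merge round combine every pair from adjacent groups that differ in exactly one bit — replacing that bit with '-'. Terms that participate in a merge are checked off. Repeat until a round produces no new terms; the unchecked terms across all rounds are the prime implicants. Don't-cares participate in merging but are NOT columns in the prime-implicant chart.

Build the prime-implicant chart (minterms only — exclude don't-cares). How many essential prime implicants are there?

5

[col 0] 00000*, 00001*, 00010*, 00011*, 00100*, 00101*, 00110*, 01000*, 01001*, 01010*, 01100*, 01101*, 01111*, 10000*, 10001*, 10010*, 10011*, 10100*, 10101*, 10110*, 11010*, 11100*, 11101*, 11110*
[col 1] -0000*, -0001*, -0010*, -0011*, -0100*, -0101*, -0110*, -1010*, -1100*, -1101*, 0-000*, 0-001*, 0-010*, 0-100*, 0-101*, 00-00*, 00-01*, 00-10*, 000-0*, 000-1*, 0000-*, 0001-*, 001-0*, 0010-*, 01-00*, 01-01*, 010-0*, 0100-*, 011-1, 0110-*, 1-010*, 1-100*, 1-101*, 1-110*, 10-00*, 10-01*, 10-10*, 100-0*, 100-1*, 1000-*, 1001-*, 101-0*, 1010-*, 11-10*, 111-0*, 1110-*
[col 2] --010, --100*, --101*, -0-00*, -0-01*, -0-10*, -00-0*, -00-1*, -000-*, -001-*, -01-0*, -010-*, -110-*, 0--00*, 0--01*, 0-0-0, 0-00-*, 0-10-*, 00--0*, 00-0-*, 000--*, 01-0-*, 1--10, 1-1-0, 1-10-*, 10--0*, 10-0-*, 100--*
[col 3] --10-, -0--0, -0-0-, -00--, 0--0-
Prime implicants: --010, --10-, -0--0, -0-0-, -00--, 0--0-, 0-0-0, 011-1, 1--10, 1-1-0
PI chart (minterm → PIs covering it):
  0 | -0--0,-0-0-,-00--,0--0-,0-0-0
  1 | -0-0-,-00--,0--0-
  2 | --010,-0--0,-00--,0-0-0
  3 | -00--  (sole → essential)
  4 | --10-,-0--0,-0-0-,0--0-
  5 | --10-,-0-0-,0--0-
  6 | -0--0  (sole → essential)
  8 | 0--0-,0-0-0
  9 | 0--0-  (sole → essential)
  10 | --010,0-0-0
  12 | --10-,0--0-
  13 | --10-,0--0-,011-1
  15 | 011-1  (sole → essential)
  16 | -0--0,-0-0-,-00--
  17 | -0-0-,-00--
  18 | --010,-0--0,-00--,1--10
  19 | -00--  (sole → essential)
  20 | --10-,-0--0,-0-0-,1-1-0
  21 | --10-,-0-0-
  22 | -0--0,1--10,1-1-0
  26 | --010,1--10
  28 | --10-,1-1-0
  29 | --10-  (sole → essential)
  30 | 1--10,1-1-0
Essential prime implicants: --10-, -0--0, -00--, 0--0-, 011-1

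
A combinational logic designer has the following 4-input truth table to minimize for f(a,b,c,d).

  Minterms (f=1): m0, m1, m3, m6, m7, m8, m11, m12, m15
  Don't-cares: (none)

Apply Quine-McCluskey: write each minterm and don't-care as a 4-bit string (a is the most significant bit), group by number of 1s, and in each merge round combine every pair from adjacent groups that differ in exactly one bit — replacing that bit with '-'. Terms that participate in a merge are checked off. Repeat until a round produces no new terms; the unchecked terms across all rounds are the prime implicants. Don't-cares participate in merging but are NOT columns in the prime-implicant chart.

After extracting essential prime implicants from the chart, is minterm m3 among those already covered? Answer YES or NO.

Round 0: 0000✓ 0001✓ 0011✓ 0110✓ 0111✓ 1000✓ 1011✓ 1100✓ 1111✓
Round 1: -000 -011✓ -111✓ 0-11✓ 00-1 000- 011- 1-00 1-11✓
Round 2: --11
PIs = {--11, -000, 00-1, 000-, 011-, 1-00}
Coverage chart:
  m0: -000,000-
  m1: 00-1,000-
  m3: --11,00-1
  m6: 011- ←essential
  m7: --11,011-
  m8: -000,1-00
  m11: --11 ←essential
  m12: 1-00 ←essential
  m15: --11 ←essential
Essential: --11, 011-, 1-00

YES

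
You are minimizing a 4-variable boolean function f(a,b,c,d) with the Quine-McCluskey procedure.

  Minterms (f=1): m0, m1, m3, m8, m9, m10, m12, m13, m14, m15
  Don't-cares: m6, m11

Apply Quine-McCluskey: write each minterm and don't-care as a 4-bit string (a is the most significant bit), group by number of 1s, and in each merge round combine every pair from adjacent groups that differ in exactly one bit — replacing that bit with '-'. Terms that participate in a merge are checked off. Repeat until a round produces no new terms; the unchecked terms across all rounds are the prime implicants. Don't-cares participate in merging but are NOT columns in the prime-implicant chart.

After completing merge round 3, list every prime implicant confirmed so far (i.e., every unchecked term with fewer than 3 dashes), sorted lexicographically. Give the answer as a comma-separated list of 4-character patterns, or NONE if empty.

-0-1, -00-, -110

size-2^0 implicants → 0000(✓)  0001(✓)  0011(✓)  0110(✓)  1000(✓)  1001(✓)  1010(✓)  1011(✓)  1100(✓)  1101(✓)  1110(✓)  1111(✓)
size-2^1 implicants → -000(✓)  -001(✓)  -011(✓)  -110  00-1(✓)  000-(✓)  1-00(✓)  1-01(✓)  1-10(✓)  1-11(✓)  10-0(✓)  10-1(✓)  100-(✓)  101-(✓)  11-0(✓)  11-1(✓)  110-(✓)  111-(✓)
size-2^2 implicants → -0-1  -00-  1--0(✓)  1--1(✓)  1-0-(✓)  1-1-(✓)  10--(✓)  11--(✓)
size-2^3 implicants → 1---
Unchecked terms (primes): -0-1, -00-, -110, 1---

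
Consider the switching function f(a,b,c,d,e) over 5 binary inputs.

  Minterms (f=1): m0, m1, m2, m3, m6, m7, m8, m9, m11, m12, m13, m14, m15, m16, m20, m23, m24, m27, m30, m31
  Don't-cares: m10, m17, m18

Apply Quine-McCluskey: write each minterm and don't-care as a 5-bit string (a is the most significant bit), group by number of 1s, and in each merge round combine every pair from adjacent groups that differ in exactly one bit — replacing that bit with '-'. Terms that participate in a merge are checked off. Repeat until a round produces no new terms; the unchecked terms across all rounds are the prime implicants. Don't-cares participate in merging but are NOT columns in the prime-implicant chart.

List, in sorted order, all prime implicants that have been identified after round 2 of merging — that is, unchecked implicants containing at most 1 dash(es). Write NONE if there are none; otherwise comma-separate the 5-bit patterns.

10-00

size-2^0 implicants → 00000(✓)  00001(✓)  00010(✓)  00011(✓)  00110(✓)  00111(✓)  01000(✓)  01001(✓)  01010(✓)  01011(✓)  01100(✓)  01101(✓)  01110(✓)  01111(✓)  10000(✓)  10001(✓)  10010(✓)  10100(✓)  10111(✓)  11000(✓)  11011(✓)  11110(✓)  11111(✓)
size-2^1 implicants → -0000(✓)  -0001(✓)  -0010(✓)  -0111(✓)  -1000(✓)  -1011(✓)  -1110(✓)  -1111(✓)  0-000(✓)  0-001(✓)  0-010(✓)  0-011(✓)  0-110(✓)  0-111(✓)  00-10(✓)  00-11(✓)  000-0(✓)  000-1(✓)  0000-(✓)  0001-(✓)  0011-(✓)  01-00(✓)  01-01(✓)  01-10(✓)  01-11(✓)  010-0(✓)  010-1(✓)  0100-(✓)  0101-(✓)  011-0(✓)  011-1(✓)  0110-(✓)  0111-(✓)  1-000(✓)  1-111(✓)  10-00  100-0(✓)  1000-(✓)  11-11(✓)  1111-(✓)
size-2^2 implicants → --000  --111  -00-0  -000-  -1-11  -111-  0--10(✓)  0--11(✓)  0-0-0(✓)  0-0-1(✓)  0-00-(✓)  0-01-(✓)  0-11-(✓)  00-1-(✓)  000--(✓)  01--0(✓)  01--1(✓)  01-0-(✓)  01-1-(✓)  010--(✓)  011--(✓)
size-2^3 implicants → 0--1-  0-0--  01---
Unchecked terms (primes): --000, --111, -00-0, -000-, -1-11, -111-, 0--1-, 0-0--, 01---, 10-00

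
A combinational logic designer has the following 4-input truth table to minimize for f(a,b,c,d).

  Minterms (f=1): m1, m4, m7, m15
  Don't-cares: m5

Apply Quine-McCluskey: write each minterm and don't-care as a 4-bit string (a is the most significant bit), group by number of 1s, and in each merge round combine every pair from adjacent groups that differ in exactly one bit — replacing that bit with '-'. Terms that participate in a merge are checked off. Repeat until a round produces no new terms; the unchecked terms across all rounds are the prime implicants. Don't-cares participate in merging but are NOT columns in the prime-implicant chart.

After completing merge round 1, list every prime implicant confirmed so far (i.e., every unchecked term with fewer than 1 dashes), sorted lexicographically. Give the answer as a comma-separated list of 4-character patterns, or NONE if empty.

size-2^0 implicants → 0001(✓)  0100(✓)  0101(✓)  0111(✓)  1111(✓)
size-2^1 implicants → -111  0-01  01-1  010-
Unchecked terms (primes): -111, 0-01, 01-1, 010-

NONE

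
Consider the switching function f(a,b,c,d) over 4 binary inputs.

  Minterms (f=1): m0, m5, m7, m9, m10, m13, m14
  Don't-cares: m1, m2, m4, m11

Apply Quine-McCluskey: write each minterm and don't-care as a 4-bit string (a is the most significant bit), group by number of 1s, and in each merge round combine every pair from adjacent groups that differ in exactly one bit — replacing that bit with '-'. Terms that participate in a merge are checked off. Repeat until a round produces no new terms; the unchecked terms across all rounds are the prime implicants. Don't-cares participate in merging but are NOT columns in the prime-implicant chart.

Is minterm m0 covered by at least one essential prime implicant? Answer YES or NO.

NO

[col 0] 0000*, 0001*, 0010*, 0100*, 0101*, 0111*, 1001*, 1010*, 1011*, 1101*, 1110*
[col 1] -001*, -010, -101*, 0-00*, 0-01*, 00-0, 000-*, 01-1, 010-*, 1-01*, 1-10, 10-1, 101-
[col 2] --01, 0-0-
Prime implicants: --01, -010, 0-0-, 00-0, 01-1, 1-10, 10-1, 101-
PI chart (minterm → PIs covering it):
  0 | 0-0-,00-0
  5 | --01,0-0-,01-1
  7 | 01-1  (sole → essential)
  9 | --01,10-1
  10 | -010,1-10,101-
  13 | --01  (sole → essential)
  14 | 1-10  (sole → essential)
Essential prime implicants: --01, 01-1, 1-10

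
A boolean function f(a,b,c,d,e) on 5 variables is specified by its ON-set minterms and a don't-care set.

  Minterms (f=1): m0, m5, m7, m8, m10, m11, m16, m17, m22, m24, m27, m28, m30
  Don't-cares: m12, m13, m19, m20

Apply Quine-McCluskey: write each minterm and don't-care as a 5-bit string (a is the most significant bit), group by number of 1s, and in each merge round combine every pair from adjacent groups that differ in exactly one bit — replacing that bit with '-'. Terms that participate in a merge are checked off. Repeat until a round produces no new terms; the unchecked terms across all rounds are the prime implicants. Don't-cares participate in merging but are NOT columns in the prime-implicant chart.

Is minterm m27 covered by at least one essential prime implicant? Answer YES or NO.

[col 0] 00000*, 00101*, 00111*, 01000*, 01010*, 01011*, 01100*, 01101*, 10000*, 10001*, 10011*, 10100*, 10110*, 11000*, 11011*, 11100*, 11110*
[col 1] -0000*, -1000*, -1011, -1100*, 0-000*, 0-101, 001-1, 01-00*, 010-0, 0101-, 0110-, 1-000*, 1-011, 1-100*, 1-110*, 10-00*, 100-1, 1000-, 101-0*, 11-00*, 111-0*
[col 2] --000, -1-00, 1--00, 1-1-0
Prime implicants: --000, -1-00, -1011, 0-101, 001-1, 010-0, 0101-, 0110-, 1--00, 1-011, 1-1-0, 100-1, 1000-
PI chart (minterm → PIs covering it):
  0 | --000  (sole → essential)
  5 | 0-101,001-1
  7 | 001-1  (sole → essential)
  8 | --000,-1-00,010-0
  10 | 010-0,0101-
  11 | -1011,0101-
  16 | --000,1--00,1000-
  17 | 100-1,1000-
  22 | 1-1-0  (sole → essential)
  24 | --000,-1-00,1--00
  27 | -1011,1-011
  28 | -1-00,1--00,1-1-0
  30 | 1-1-0  (sole → essential)
Essential prime implicants: --000, 001-1, 1-1-0

NO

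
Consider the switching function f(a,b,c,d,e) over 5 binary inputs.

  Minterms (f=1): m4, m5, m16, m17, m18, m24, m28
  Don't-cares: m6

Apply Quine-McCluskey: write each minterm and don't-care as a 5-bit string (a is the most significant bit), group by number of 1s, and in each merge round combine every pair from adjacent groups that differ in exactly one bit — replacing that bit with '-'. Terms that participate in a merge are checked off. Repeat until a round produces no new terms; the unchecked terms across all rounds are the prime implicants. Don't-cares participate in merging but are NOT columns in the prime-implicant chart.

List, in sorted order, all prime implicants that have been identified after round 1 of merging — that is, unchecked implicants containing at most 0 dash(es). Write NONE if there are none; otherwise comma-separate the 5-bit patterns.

NONE

size-2^0 implicants → 00100(✓)  00101(✓)  00110(✓)  10000(✓)  10001(✓)  10010(✓)  11000(✓)  11100(✓)
size-2^1 implicants → 001-0  0010-  1-000  100-0  1000-  11-00
Unchecked terms (primes): 001-0, 0010-, 1-000, 100-0, 1000-, 11-00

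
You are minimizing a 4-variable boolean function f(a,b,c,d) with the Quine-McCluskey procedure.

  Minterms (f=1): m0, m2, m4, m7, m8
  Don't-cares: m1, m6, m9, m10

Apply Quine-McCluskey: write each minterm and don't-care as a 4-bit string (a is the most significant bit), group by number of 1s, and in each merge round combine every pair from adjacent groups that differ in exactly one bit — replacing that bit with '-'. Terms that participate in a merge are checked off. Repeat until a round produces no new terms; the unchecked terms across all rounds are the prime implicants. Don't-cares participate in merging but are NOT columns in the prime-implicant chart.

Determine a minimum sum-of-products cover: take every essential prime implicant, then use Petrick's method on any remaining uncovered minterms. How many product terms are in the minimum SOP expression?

3

[col 0] 0000*, 0001*, 0010*, 0100*, 0110*, 0111*, 1000*, 1001*, 1010*
[col 1] -000*, -001*, -010*, 0-00*, 0-10*, 00-0*, 000-*, 01-0*, 011-, 10-0*, 100-*
[col 2] -0-0, -00-, 0--0
Prime implicants: -0-0, -00-, 0--0, 011-
PI chart (minterm → PIs covering it):
  0 | -0-0,-00-,0--0
  2 | -0-0,0--0
  4 | 0--0  (sole → essential)
  7 | 011-  (sole → essential)
  8 | -0-0,-00-
Essential prime implicants: 0--0, 011-
Petrick residual → -0-0
Minimum SOP uses 3 PIs: b'd' + a'd' + a'bc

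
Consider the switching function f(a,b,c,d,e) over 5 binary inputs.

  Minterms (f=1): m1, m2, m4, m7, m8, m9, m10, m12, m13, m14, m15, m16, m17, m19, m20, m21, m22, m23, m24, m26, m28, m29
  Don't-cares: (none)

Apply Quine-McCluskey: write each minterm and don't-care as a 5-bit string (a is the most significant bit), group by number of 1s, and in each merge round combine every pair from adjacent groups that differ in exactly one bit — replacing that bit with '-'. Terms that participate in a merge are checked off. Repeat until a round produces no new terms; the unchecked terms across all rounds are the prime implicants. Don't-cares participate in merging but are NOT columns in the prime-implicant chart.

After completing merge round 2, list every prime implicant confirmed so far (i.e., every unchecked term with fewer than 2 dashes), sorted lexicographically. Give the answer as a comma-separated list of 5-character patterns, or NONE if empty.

-0001, -0111, 0-001, 0-010, 0-111

size-2^0 implicants → 00001(✓)  00010(✓)  00100(✓)  00111(✓)  01000(✓)  01001(✓)  01010(✓)  01100(✓)  01101(✓)  01110(✓)  01111(✓)  10000(✓)  10001(✓)  10011(✓)  10100(✓)  10101(✓)  10110(✓)  10111(✓)  11000(✓)  11010(✓)  11100(✓)  11101(✓)
size-2^1 implicants → -0001  -0100(✓)  -0111  -1000(✓)  -1010(✓)  -1100(✓)  -1101(✓)  0-001  0-010  0-100(✓)  0-111  01-00(✓)  01-01(✓)  01-10(✓)  010-0(✓)  0100-(✓)  011-0(✓)  011-1(✓)  0110-(✓)  0111-(✓)  1-000(✓)  1-100(✓)  1-101(✓)  10-00(✓)  10-01(✓)  10-11(✓)  100-1(✓)  1000-(✓)  101-0(✓)  101-1(✓)  1010-(✓)  1011-(✓)  11-00(✓)  110-0(✓)  1110-(✓)
size-2^2 implicants → --100  -1-00  -10-0  -110-  01--0  01-0-  011--  1--00  1-10-  10--1  10-0-  101--
Unchecked terms (primes): --100, -0001, -0111, -1-00, -10-0, -110-, 0-001, 0-010, 0-111, 01--0, 01-0-, 011--, 1--00, 1-10-, 10--1, 10-0-, 101--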